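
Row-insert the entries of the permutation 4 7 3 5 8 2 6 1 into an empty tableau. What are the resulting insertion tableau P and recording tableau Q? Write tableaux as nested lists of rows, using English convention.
P = [[1, 5, 6], [2, 7, 8], [3], [4]], Q = [[1, 2, 5], [3, 4, 7], [6], [8]]

Insert each entry of the permutation into P by Schensted row insertion, recording in Q the position of each new cell.

Insert 4: appended to row 1. P = [[4]].
Insert 7: appended to row 1. P = [[4, 7]].
Insert 3: 3 bumps 4 from row 1; 4 starts row 2. P = [[3, 7], [4]].
Insert 5: 5 bumps 7 from row 1; 7 appends to row 2. P = [[3, 5], [4, 7]].
Insert 8: appended to row 1. P = [[3, 5, 8], [4, 7]].
Insert 2: 2 bumps 3 from row 1; 3 bumps 4 from row 2; 4 starts row 3. P = [[2, 5, 8], [3, 7], [4]].
Insert 6: 6 bumps 8 from row 1; 8 appends to row 2. P = [[2, 5, 6], [3, 7, 8], [4]].
Insert 1: 1 bumps 2 from row 1; 2 bumps 3 from row 2; 3 bumps 4 from row 3; 4 starts row 4. P = [[1, 5, 6], [2, 7, 8], [3], [4]].

So P = [[1, 5, 6], [2, 7, 8], [3], [4]], Q = [[1, 2, 5], [3, 4, 7], [6], [8]].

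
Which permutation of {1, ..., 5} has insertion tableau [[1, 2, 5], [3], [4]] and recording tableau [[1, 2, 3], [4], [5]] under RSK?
Reverse RSK: for i = n, n-1, ..., 1, locate i in Q, remove the corresponding corner cell from P, and reverse-bump its entry up through P; the value ejected from row 1 is w(i).

So w = 1 4 5 3 2.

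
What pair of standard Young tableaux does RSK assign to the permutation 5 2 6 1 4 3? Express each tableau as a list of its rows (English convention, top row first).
Insert each entry of the permutation into P by Schensted row insertion, recording in Q the position of each new cell.

Insert 5: appended to row 1. P = [[5]].
Insert 2: 2 bumps 5 from row 1; 5 starts row 2. P = [[2], [5]].
Insert 6: appended to row 1. P = [[2, 6], [5]].
Insert 1: 1 bumps 2 from row 1; 2 bumps 5 from row 2; 5 starts row 3. P = [[1, 6], [2], [5]].
Insert 4: 4 bumps 6 from row 1; 6 appends to row 2. P = [[1, 4], [2, 6], [5]].
Insert 3: 3 bumps 4 from row 1; 4 bumps 6 from row 2; 6 appends to row 3. P = [[1, 3], [2, 4], [5, 6]].

So P = [[1, 3], [2, 4], [5, 6]], Q = [[1, 3], [2, 5], [4, 6]].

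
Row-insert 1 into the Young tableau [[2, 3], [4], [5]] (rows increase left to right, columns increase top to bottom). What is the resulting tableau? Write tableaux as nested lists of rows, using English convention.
[[1, 3], [2], [4], [5]]

In row 1, 1 replaces 2 (the leftmost entry greater than 1); 2 is bumped to row 2. In row 2, 2 replaces 4 (the leftmost entry greater than 2); 4 is bumped to row 3. In row 3, 4 replaces 5 (the leftmost entry greater than 4); 5 is bumped to row 4. 5 starts a new row 4. The new tableau is [[1, 3], [2], [4], [5]].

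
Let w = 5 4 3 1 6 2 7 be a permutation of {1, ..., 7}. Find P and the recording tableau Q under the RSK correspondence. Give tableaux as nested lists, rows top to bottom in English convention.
P = [[1, 2, 7], [3, 6], [4], [5]], Q = [[1, 5, 7], [2, 6], [3], [4]]

Insert each entry of the permutation into P by Schensted row insertion, recording in Q the position of each new cell.

Insert 5: appended to row 1. P = [[5]].
Insert 4: 4 bumps 5 from row 1; 5 starts row 2. P = [[4], [5]].
Insert 3: 3 bumps 4 from row 1; 4 bumps 5 from row 2; 5 starts row 3. P = [[3], [4], [5]].
Insert 1: 1 bumps 3 from row 1; 3 bumps 4 from row 2; 4 bumps 5 from row 3; 5 starts row 4. P = [[1], [3], [4], [5]].
Insert 6: appended to row 1. P = [[1, 6], [3], [4], [5]].
Insert 2: 2 bumps 6 from row 1; 6 appends to row 2. P = [[1, 2], [3, 6], [4], [5]].
Insert 7: appended to row 1. P = [[1, 2, 7], [3, 6], [4], [5]].

So P = [[1, 2, 7], [3, 6], [4], [5]], Q = [[1, 5, 7], [2, 6], [3], [4]].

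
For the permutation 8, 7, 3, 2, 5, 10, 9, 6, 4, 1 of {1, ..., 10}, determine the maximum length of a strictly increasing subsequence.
3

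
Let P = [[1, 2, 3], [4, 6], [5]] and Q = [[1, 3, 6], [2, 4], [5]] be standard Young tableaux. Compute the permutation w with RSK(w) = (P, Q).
Reverse the RSK construction: for i from n down to 1, find the cell of Q containing i, remove the entry at that cell from P, and reverse-bump it up through P; the value ejected from row 1 is w(i).

Step i=6: Q has 6 at row 1, column 3; remove that cell from P, ejecting 3. So w(6) = 3. P is now [[1, 2], [4, 6], [5]].
Step i=5: Q has 5 at row 3, column 1; remove 5 from row 3 of P and reverse-bump: 5 enters row 2 and ejects 4; 4 enters row 1 and ejects 2. So w(5) = 2. P is now [[1, 4], [5, 6]].
Step i=4: Q has 4 at row 2, column 2; remove 6 from row 2 of P and reverse-bump: 6 enters row 1 and ejects 4. So w(4) = 4. P is now [[1, 6], [5]].
Step i=3: Q has 3 at row 1, column 2; remove that cell from P, ejecting 6. So w(3) = 6. P is now [[1], [5]].
Step i=2: Q has 2 at row 2, column 1; remove 5 from row 2 of P and reverse-bump: 5 enters row 1 and ejects 1. So w(2) = 1. P is now [[5]].
Step i=1: Q has 1 at row 1, column 1; remove that cell from P, ejecting 5. So w(1) = 5. P is now [].

So w = 5 1 6 4 2 3.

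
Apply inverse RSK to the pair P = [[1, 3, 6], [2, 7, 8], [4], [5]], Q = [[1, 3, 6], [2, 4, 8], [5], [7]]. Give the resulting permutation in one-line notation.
5 2 7 4 3 8 1 6

Reverse RSK: for i = n, n-1, ..., 1, locate i in Q, remove the corresponding corner cell from P, and reverse-bump its entry up through P; the value ejected from row 1 is w(i).

So w = 5 2 7 4 3 8 1 6.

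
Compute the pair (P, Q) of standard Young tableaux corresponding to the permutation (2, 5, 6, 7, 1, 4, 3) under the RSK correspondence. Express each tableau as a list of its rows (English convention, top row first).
P = [[1, 3, 6, 7], [2, 4], [5]], Q = [[1, 2, 3, 4], [5, 6], [7]]

Insert each entry of the permutation into P by Schensted row insertion, recording in Q the position of each new cell.

Insert 2: appended to row 1. P = [[2]].
Insert 5: appended to row 1. P = [[2, 5]].
Insert 6: appended to row 1. P = [[2, 5, 6]].
Insert 7: appended to row 1. P = [[2, 5, 6, 7]].
Insert 1: 1 bumps 2 from row 1; 2 starts row 2. P = [[1, 5, 6, 7], [2]].
Insert 4: 4 bumps 5 from row 1; 5 appends to row 2. P = [[1, 4, 6, 7], [2, 5]].
Insert 3: 3 bumps 4 from row 1; 4 bumps 5 from row 2; 5 starts row 3. P = [[1, 3, 6, 7], [2, 4], [5]].

So P = [[1, 3, 6, 7], [2, 4], [5]], Q = [[1, 2, 3, 4], [5, 6], [7]].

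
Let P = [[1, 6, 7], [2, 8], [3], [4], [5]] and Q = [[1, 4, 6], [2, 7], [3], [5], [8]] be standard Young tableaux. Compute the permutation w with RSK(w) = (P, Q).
Reverse the RSK construction: for i from n down to 1, find the cell of Q containing i, remove the entry at that cell from P, and reverse-bump it up through P; the value ejected from row 1 is w(i).

Step i=8: Q has 8 at row 5, column 1; remove 5 from row 5 of P and reverse-bump: 5 enters row 4 and ejects 4; 4 enters row 3 and ejects 3; 3 enters row 2 and ejects 2; 2 enters row 1 and ejects 1. So w(8) = 1. P is now [[2, 6, 7], [3, 8], [4], [5]].
Step i=7: Q has 7 at row 2, column 2; remove 8 from row 2 of P and reverse-bump: 8 enters row 1 and ejects 7. So w(7) = 7. P is now [[2, 6, 8], [3], [4], [5]].
Step i=6: Q has 6 at row 1, column 3; remove that cell from P, ejecting 8. So w(6) = 8. P is now [[2, 6], [3], [4], [5]].
Step i=5: Q has 5 at row 4, column 1; remove 5 from row 4 of P and reverse-bump: 5 enters row 3 and ejects 4; 4 enters row 2 and ejects 3; 3 enters row 1 and ejects 2. So w(5) = 2. P is now [[3, 6], [4], [5]].
Step i=4: Q has 4 at row 1, column 2; remove that cell from P, ejecting 6. So w(4) = 6. P is now [[3], [4], [5]].
Step i=3: Q has 3 at row 3, column 1; remove 5 from row 3 of P and reverse-bump: 5 enters row 2 and ejects 4; 4 enters row 1 and ejects 3. So w(3) = 3. P is now [[4], [5]].
Step i=2: Q has 2 at row 2, column 1; remove 5 from row 2 of P and reverse-bump: 5 enters row 1 and ejects 4. So w(2) = 4. P is now [[5]].
Step i=1: Q has 1 at row 1, column 1; remove that cell from P, ejecting 5. So w(1) = 5. P is now [].

So w = 5 4 3 6 2 8 7 1.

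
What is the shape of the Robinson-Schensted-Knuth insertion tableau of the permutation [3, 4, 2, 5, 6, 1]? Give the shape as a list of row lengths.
[4, 1, 1]

Row-insert each entry into an empty tableau.

After inserting 3: P = [[3]].
After inserting 4: P = [[3, 4]].
After inserting 2: P = [[2, 4], [3]].
After inserting 5: P = [[2, 4, 5], [3]].
After inserting 6: P = [[2, 4, 5, 6], [3]].
After inserting 1: P = [[1, 4, 5, 6], [2], [3]].

The final insertion tableau P = [[1, 4, 5, 6], [2], [3]] has shape [4, 1, 1].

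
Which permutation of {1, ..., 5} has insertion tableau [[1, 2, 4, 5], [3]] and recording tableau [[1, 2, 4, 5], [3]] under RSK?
1 3 2 4 5

Reverse the RSK construction: for i from n down to 1, find the cell of Q containing i, remove the entry at that cell from P, and reverse-bump it up through P; the value ejected from row 1 is w(i).

Step i=5: Q has 5 at row 1, column 4; remove that cell from P, ejecting 5. So w(5) = 5. P is now [[1, 2, 4], [3]].
Step i=4: Q has 4 at row 1, column 3; remove that cell from P, ejecting 4. So w(4) = 4. P is now [[1, 2], [3]].
Step i=3: Q has 3 at row 2, column 1; remove 3 from row 2 of P and reverse-bump: 3 enters row 1 and ejects 2. So w(3) = 2. P is now [[1, 3]].
Step i=2: Q has 2 at row 1, column 2; remove that cell from P, ejecting 3. So w(2) = 3. P is now [[1]].
Step i=1: Q has 1 at row 1, column 1; remove that cell from P, ejecting 1. So w(1) = 1. P is now [].

So w = 1 3 2 4 5.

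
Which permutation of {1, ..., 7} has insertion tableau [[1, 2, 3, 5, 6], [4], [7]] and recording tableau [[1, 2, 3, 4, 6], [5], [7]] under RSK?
1 2 4 7 5 6 3

Reverse the RSK construction: for i from n down to 1, find the cell of Q containing i, remove the entry at that cell from P, and reverse-bump it up through P; the value ejected from row 1 is w(i).

Step i=7: Q has 7 at row 3, column 1; remove 7 from row 3 of P and reverse-bump: 7 enters row 2 and ejects 4; 4 enters row 1 and ejects 3. So w(7) = 3. P is now [[1, 2, 4, 5, 6], [7]].
Step i=6: Q has 6 at row 1, column 5; remove that cell from P, ejecting 6. So w(6) = 6. P is now [[1, 2, 4, 5], [7]].
Step i=5: Q has 5 at row 2, column 1; remove 7 from row 2 of P and reverse-bump: 7 enters row 1 and ejects 5. So w(5) = 5. P is now [[1, 2, 4, 7]].
Step i=4: Q has 4 at row 1, column 4; remove that cell from P, ejecting 7. So w(4) = 7. P is now [[1, 2, 4]].
Step i=3: Q has 3 at row 1, column 3; remove that cell from P, ejecting 4. So w(3) = 4. P is now [[1, 2]].
Step i=2: Q has 2 at row 1, column 2; remove that cell from P, ejecting 2. So w(2) = 2. P is now [[1]].
Step i=1: Q has 1 at row 1, column 1; remove that cell from P, ejecting 1. So w(1) = 1. P is now [].

So w = 1 2 4 7 5 6 3.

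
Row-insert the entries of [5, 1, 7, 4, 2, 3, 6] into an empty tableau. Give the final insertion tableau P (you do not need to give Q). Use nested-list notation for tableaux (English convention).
After inserting 5: P = [[5]].
After inserting 1: P = [[1], [5]].
After inserting 7: P = [[1, 7], [5]].
After inserting 4: P = [[1, 4], [5, 7]].
After inserting 2: P = [[1, 2], [4, 7], [5]].
After inserting 3: P = [[1, 2, 3], [4, 7], [5]].
After inserting 6: P = [[1, 2, 3, 6], [4, 7], [5]].

So P = [[1, 2, 3, 6], [4, 7], [5]].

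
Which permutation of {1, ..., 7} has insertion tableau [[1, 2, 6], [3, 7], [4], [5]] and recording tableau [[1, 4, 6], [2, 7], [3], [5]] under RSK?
Reverse the RSK construction: for i from n down to 1, find the cell of Q containing i, remove the entry at that cell from P, and reverse-bump it up through P; the value ejected from row 1 is w(i).

Step i=7: Q has 7 at row 2, column 2; remove 7 from row 2 of P and reverse-bump: 7 enters row 1 and ejects 6. So w(7) = 6. P is now [[1, 2, 7], [3], [4], [5]].
Step i=6: Q has 6 at row 1, column 3; remove that cell from P, ejecting 7. So w(6) = 7. P is now [[1, 2], [3], [4], [5]].
Step i=5: Q has 5 at row 4, column 1; remove 5 from row 4 of P and reverse-bump: 5 enters row 3 and ejects 4; 4 enters row 2 and ejects 3; 3 enters row 1 and ejects 2. So w(5) = 2. P is now [[1, 3], [4], [5]].
Step i=4: Q has 4 at row 1, column 2; remove that cell from P, ejecting 3. So w(4) = 3. P is now [[1], [4], [5]].
Step i=3: Q has 3 at row 3, column 1; remove 5 from row 3 of P and reverse-bump: 5 enters row 2 and ejects 4; 4 enters row 1 and ejects 1. So w(3) = 1. P is now [[4], [5]].
Step i=2: Q has 2 at row 2, column 1; remove 5 from row 2 of P and reverse-bump: 5 enters row 1 and ejects 4. So w(2) = 4. P is now [[5]].
Step i=1: Q has 1 at row 1, column 1; remove that cell from P, ejecting 5. So w(1) = 5. P is now [].

So w = 5 4 1 3 2 7 6.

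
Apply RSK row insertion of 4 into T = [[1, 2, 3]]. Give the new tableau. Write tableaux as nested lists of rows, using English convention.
[[1, 2, 3, 4]]

4 is larger than every entry of row 1, so it is appended to row 1. The new tableau is [[1, 2, 3, 4]].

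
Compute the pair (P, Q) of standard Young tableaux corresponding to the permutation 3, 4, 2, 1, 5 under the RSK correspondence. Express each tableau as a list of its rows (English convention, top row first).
Insert each entry of the permutation into P by Schensted row insertion, recording in Q the position of each new cell.

Insert 3: appended to row 1. P = [[3]], Q = [[1]].
Insert 4: appended to row 1. P = [[3, 4]], Q = [[1, 2]].
Insert 2: 2 bumps 3 from row 1; 3 starts row 2. P = [[2, 4], [3]], Q = [[1, 2], [3]].
Insert 1: 1 bumps 2 from row 1; 2 bumps 3 from row 2; 3 starts row 3. P = [[1, 4], [2], [3]], Q = [[1, 2], [3], [4]].
Insert 5: appended to row 1. P = [[1, 4, 5], [2], [3]], Q = [[1, 2, 5], [3], [4]].

So P = [[1, 4, 5], [2], [3]], Q = [[1, 2, 5], [3], [4]].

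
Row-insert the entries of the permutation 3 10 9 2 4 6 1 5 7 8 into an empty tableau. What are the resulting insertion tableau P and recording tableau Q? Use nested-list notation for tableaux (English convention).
Insert each entry of the permutation into P by Schensted row insertion, recording in Q the position of each new cell.

Insert 3: appended to row 1. P = [[3]], Q = [[1]].
Insert 10: appended to row 1. P = [[3, 10]], Q = [[1, 2]].
Insert 9: 9 bumps 10 from row 1; 10 starts row 2. P = [[3, 9], [10]], Q = [[1, 2], [3]].
Insert 2: 2 bumps 3 from row 1; 3 bumps 10 from row 2; 10 starts row 3. P = [[2, 9], [3], [10]], Q = [[1, 2], [3], [4]].
Insert 4: 4 bumps 9 from row 1; 9 appends to row 2. P = [[2, 4], [3, 9], [10]], Q = [[1, 2], [3, 5], [4]].
Insert 6: appended to row 1. P = [[2, 4, 6], [3, 9], [10]], Q = [[1, 2, 6], [3, 5], [4]].
Insert 1: 1 bumps 2 from row 1; 2 bumps 3 from row 2; 3 bumps 10 from row 3; 10 starts row 4. P = [[1, 4, 6], [2, 9], [3], [10]], Q = [[1, 2, 6], [3, 5], [4], [7]].
Insert 5: 5 bumps 6 from row 1; 6 bumps 9 from row 2; 9 appends to row 3. P = [[1, 4, 5], [2, 6], [3, 9], [10]], Q = [[1, 2, 6], [3, 5], [4, 8], [7]].
Insert 7: appended to row 1. P = [[1, 4, 5, 7], [2, 6], [3, 9], [10]], Q = [[1, 2, 6, 9], [3, 5], [4, 8], [7]].
Insert 8: appended to row 1. P = [[1, 4, 5, 7, 8], [2, 6], [3, 9], [10]], Q = [[1, 2, 6, 9, 10], [3, 5], [4, 8], [7]].

So P = [[1, 4, 5, 7, 8], [2, 6], [3, 9], [10]], Q = [[1, 2, 6, 9, 10], [3, 5], [4, 8], [7]].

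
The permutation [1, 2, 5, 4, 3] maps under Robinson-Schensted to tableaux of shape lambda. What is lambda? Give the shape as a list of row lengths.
[3, 1, 1]

RSK row insertion gives P = [[1, 2, 3], [4], [5]], which has shape [3, 1, 1].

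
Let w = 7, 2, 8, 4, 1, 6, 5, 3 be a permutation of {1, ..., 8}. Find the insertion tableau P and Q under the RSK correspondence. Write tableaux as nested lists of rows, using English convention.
Insert each entry of the permutation into P by Schensted row insertion, recording in Q the position of each new cell.

After inserting 7: P = [[7]].
After inserting 2: P = [[2], [7]].
After inserting 8: P = [[2, 8], [7]].
After inserting 4: P = [[2, 4], [7, 8]].
After inserting 1: P = [[1, 4], [2, 8], [7]].
After inserting 6: P = [[1, 4, 6], [2, 8], [7]].
After inserting 5: P = [[1, 4, 5], [2, 6], [7, 8]].
After inserting 3: P = [[1, 3, 5], [2, 4], [6, 8], [7]].

So P = [[1, 3, 5], [2, 4], [6, 8], [7]], Q = [[1, 3, 6], [2, 4], [5, 7], [8]].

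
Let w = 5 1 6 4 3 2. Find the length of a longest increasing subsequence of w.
2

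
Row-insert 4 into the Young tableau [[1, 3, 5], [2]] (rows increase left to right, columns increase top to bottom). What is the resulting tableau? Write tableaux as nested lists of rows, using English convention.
[[1, 3, 4], [2, 5]]

In row 1, 4 replaces 5 (the leftmost entry greater than 4); 5 is bumped to row 2. 5 is appended to row 2. The new tableau is [[1, 3, 4], [2, 5]].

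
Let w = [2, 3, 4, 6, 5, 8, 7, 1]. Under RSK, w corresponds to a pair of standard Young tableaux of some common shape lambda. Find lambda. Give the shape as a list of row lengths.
[5, 2, 1]

Row-insert each entry into an empty tableau.

After inserting 2: P = [[2]].
After inserting 3: P = [[2, 3]].
After inserting 4: P = [[2, 3, 4]].
After inserting 6: P = [[2, 3, 4, 6]].
After inserting 5: P = [[2, 3, 4, 5], [6]].
After inserting 8: P = [[2, 3, 4, 5, 8], [6]].
After inserting 7: P = [[2, 3, 4, 5, 7], [6, 8]].
After inserting 1: P = [[1, 3, 4, 5, 7], [2, 8], [6]].

The final insertion tableau P = [[1, 3, 4, 5, 7], [2, 8], [6]] has shape [5, 2, 1].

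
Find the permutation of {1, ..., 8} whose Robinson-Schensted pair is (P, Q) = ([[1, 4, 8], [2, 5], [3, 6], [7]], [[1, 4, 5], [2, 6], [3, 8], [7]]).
7 3 2 6 8 5 1 4

Reverse RSK: for i = n, n-1, ..., 1, locate i in Q, remove the corresponding corner cell from P, and reverse-bump its entry up through P; the value ejected from row 1 is w(i).

So w = 7 3 2 6 8 5 1 4.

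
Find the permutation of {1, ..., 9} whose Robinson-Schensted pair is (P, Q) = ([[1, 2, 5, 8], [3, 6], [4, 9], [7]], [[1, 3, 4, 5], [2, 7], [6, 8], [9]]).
7 1 4 6 9 3 8 5 2

Reverse the RSK construction: for i from n down to 1, find the cell of Q containing i, remove the entry at that cell from P, and reverse-bump it up through P; the value ejected from row 1 is w(i).

Step i=9: Q has 9 at row 4, column 1; remove 7 from row 4 of P and reverse-bump: 7 enters row 3 and ejects 4; 4 enters row 2 and ejects 3; 3 enters row 1 and ejects 2. So w(9) = 2. P is now [[1, 3, 5, 8], [4, 6], [7, 9]].
Step i=8: Q has 8 at row 3, column 2; remove 9 from row 3 of P and reverse-bump: 9 enters row 2 and ejects 6; 6 enters row 1 and ejects 5. So w(8) = 5. P is now [[1, 3, 6, 8], [4, 9], [7]].
Step i=7: Q has 7 at row 2, column 2; remove 9 from row 2 of P and reverse-bump: 9 enters row 1 and ejects 8. So w(7) = 8. P is now [[1, 3, 6, 9], [4], [7]].
Step i=6: Q has 6 at row 3, column 1; remove 7 from row 3 of P and reverse-bump: 7 enters row 2 and ejects 4; 4 enters row 1 and ejects 3. So w(6) = 3. P is now [[1, 4, 6, 9], [7]].
Step i=5: Q has 5 at row 1, column 4; remove that cell from P, ejecting 9. So w(5) = 9. P is now [[1, 4, 6], [7]].
Step i=4: Q has 4 at row 1, column 3; remove that cell from P, ejecting 6. So w(4) = 6. P is now [[1, 4], [7]].
Step i=3: Q has 3 at row 1, column 2; remove that cell from P, ejecting 4. So w(3) = 4. P is now [[1], [7]].
Step i=2: Q has 2 at row 2, column 1; remove 7 from row 2 of P and reverse-bump: 7 enters row 1 and ejects 1. So w(2) = 1. P is now [[7]].
Step i=1: Q has 1 at row 1, column 1; remove that cell from P, ejecting 7. So w(1) = 7. P is now [].

So w = 7 1 4 6 9 3 8 5 2.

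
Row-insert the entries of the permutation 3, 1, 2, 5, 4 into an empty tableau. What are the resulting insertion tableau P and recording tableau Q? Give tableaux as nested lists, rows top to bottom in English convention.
P = [[1, 2, 4], [3, 5]], Q = [[1, 3, 4], [2, 5]]

Insert each entry of the permutation into P by Schensted row insertion, recording in Q the position of each new cell.

Insert 3: appended to row 1. P = [[3]].
Insert 1: 1 bumps 3 from row 1; 3 starts row 2. P = [[1], [3]].
Insert 2: appended to row 1. P = [[1, 2], [3]].
Insert 5: appended to row 1. P = [[1, 2, 5], [3]].
Insert 4: 4 bumps 5 from row 1; 5 appends to row 2. P = [[1, 2, 4], [3, 5]].

So P = [[1, 2, 4], [3, 5]], Q = [[1, 3, 4], [2, 5]].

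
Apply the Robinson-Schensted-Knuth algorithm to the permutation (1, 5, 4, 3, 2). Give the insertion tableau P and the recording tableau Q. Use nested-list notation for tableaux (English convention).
P = [[1, 2], [3], [4], [5]], Q = [[1, 2], [3], [4], [5]]

Insert each entry of the permutation into P by Schensted row insertion, recording in Q the position of each new cell.

Insert 1: appended to row 1. P = [[1]].
Insert 5: appended to row 1. P = [[1, 5]].
Insert 4: 4 bumps 5 from row 1; 5 starts row 2. P = [[1, 4], [5]].
Insert 3: 3 bumps 4 from row 1; 4 bumps 5 from row 2; 5 starts row 3. P = [[1, 3], [4], [5]].
Insert 2: 2 bumps 3 from row 1; 3 bumps 4 from row 2; 4 bumps 5 from row 3; 5 starts row 4. P = [[1, 2], [3], [4], [5]].

So P = [[1, 2], [3], [4], [5]], Q = [[1, 2], [3], [4], [5]].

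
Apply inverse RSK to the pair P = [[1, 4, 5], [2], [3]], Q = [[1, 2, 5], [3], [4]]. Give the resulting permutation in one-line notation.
Reverse the RSK construction: for i from n down to 1, find the cell of Q containing i, remove the entry at that cell from P, and reverse-bump it up through P; the value ejected from row 1 is w(i).

Step i=5: Q has 5 at row 1, column 3; remove that cell from P, ejecting 5. So w(5) = 5. P is now [[1, 4], [2], [3]].
Step i=4: Q has 4 at row 3, column 1; remove 3 from row 3 of P and reverse-bump: 3 enters row 2 and ejects 2; 2 enters row 1 and ejects 1. So w(4) = 1. P is now [[2, 4], [3]].
Step i=3: Q has 3 at row 2, column 1; remove 3 from row 2 of P and reverse-bump: 3 enters row 1 and ejects 2. So w(3) = 2. P is now [[3, 4]].
Step i=2: Q has 2 at row 1, column 2; remove that cell from P, ejecting 4. So w(2) = 4. P is now [[3]].
Step i=1: Q has 1 at row 1, column 1; remove that cell from P, ejecting 3. So w(1) = 3. P is now [].

So w = 3 4 2 1 5.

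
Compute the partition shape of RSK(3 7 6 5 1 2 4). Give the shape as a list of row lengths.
Row-insert each entry into an empty tableau.

After inserting 3: P = [[3]].
After inserting 7: P = [[3, 7]].
After inserting 6: P = [[3, 6], [7]].
After inserting 5: P = [[3, 5], [6], [7]].
After inserting 1: P = [[1, 5], [3], [6], [7]].
After inserting 2: P = [[1, 2], [3, 5], [6], [7]].
After inserting 4: P = [[1, 2, 4], [3, 5], [6], [7]].

The final insertion tableau P = [[1, 2, 4], [3, 5], [6], [7]] has shape [3, 2, 1, 1].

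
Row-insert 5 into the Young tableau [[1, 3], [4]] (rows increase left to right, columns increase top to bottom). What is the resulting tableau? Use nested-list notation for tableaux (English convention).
5 is larger than every entry of row 1, so it is appended to row 1. The new tableau is [[1, 3, 5], [4]].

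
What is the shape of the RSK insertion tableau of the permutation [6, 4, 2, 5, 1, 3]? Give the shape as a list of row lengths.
[2, 2, 1, 1]

Row-insert each entry into an empty tableau.

After inserting 6: P = [[6]].
After inserting 4: P = [[4], [6]].
After inserting 2: P = [[2], [4], [6]].
After inserting 5: P = [[2, 5], [4], [6]].
After inserting 1: P = [[1, 5], [2], [4], [6]].
After inserting 3: P = [[1, 3], [2, 5], [4], [6]].

The final insertion tableau P = [[1, 3], [2, 5], [4], [6]] has shape [2, 2, 1, 1].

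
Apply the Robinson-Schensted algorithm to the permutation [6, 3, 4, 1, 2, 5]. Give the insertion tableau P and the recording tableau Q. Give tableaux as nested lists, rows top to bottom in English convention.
P = [[1, 2, 5], [3, 4], [6]], Q = [[1, 3, 6], [2, 5], [4]]

Insert each entry of the permutation into P by Schensted row insertion, recording in Q the position of each new cell.

Insert 6: appended to row 1. P = [[6]], Q = [[1]].
Insert 3: 3 bumps 6 from row 1; 6 starts row 2. P = [[3], [6]], Q = [[1], [2]].
Insert 4: appended to row 1. P = [[3, 4], [6]], Q = [[1, 3], [2]].
Insert 1: 1 bumps 3 from row 1; 3 bumps 6 from row 2; 6 starts row 3. P = [[1, 4], [3], [6]], Q = [[1, 3], [2], [4]].
Insert 2: 2 bumps 4 from row 1; 4 appends to row 2. P = [[1, 2], [3, 4], [6]], Q = [[1, 3], [2, 5], [4]].
Insert 5: appended to row 1. P = [[1, 2, 5], [3, 4], [6]], Q = [[1, 3, 6], [2, 5], [4]].

So P = [[1, 2, 5], [3, 4], [6]], Q = [[1, 3, 6], [2, 5], [4]].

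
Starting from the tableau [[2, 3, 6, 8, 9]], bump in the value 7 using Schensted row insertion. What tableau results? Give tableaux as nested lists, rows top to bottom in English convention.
[[2, 3, 6, 7, 9], [8]]

In row 1, 7 replaces 8 (the leftmost entry greater than 7); 8 is bumped to row 2. 8 starts a new row 2. The new tableau is [[2, 3, 6, 7, 9], [8]].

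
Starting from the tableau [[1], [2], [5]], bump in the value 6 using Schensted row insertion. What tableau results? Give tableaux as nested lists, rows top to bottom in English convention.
6 is larger than every entry of row 1, so it is appended to row 1. The new tableau is [[1, 6], [2], [5]].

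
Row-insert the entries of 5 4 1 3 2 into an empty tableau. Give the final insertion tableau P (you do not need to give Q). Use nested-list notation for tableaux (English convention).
Insert 5: appended to row 1. P = [[5]].
Insert 4: 4 bumps 5 from row 1; 5 starts row 2. P = [[4], [5]].
Insert 1: 1 bumps 4 from row 1; 4 bumps 5 from row 2; 5 starts row 3. P = [[1], [4], [5]].
Insert 3: appended to row 1. P = [[1, 3], [4], [5]].
Insert 2: 2 bumps 3 from row 1; 3 bumps 4 from row 2; 4 bumps 5 from row 3; 5 starts row 4. P = [[1, 2], [3], [4], [5]].

So P = [[1, 2], [3], [4], [5]].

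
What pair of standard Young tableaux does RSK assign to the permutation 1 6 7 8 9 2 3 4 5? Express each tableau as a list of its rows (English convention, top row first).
Insert each entry of the permutation into P by Schensted row insertion, recording in Q the position of each new cell.

Insert 1: appended to row 1. P = [[1]].
Insert 6: appended to row 1. P = [[1, 6]].
Insert 7: appended to row 1. P = [[1, 6, 7]].
Insert 8: appended to row 1. P = [[1, 6, 7, 8]].
Insert 9: appended to row 1. P = [[1, 6, 7, 8, 9]].
Insert 2: 2 bumps 6 from row 1; 6 starts row 2. P = [[1, 2, 7, 8, 9], [6]].
Insert 3: 3 bumps 7 from row 1; 7 appends to row 2. P = [[1, 2, 3, 8, 9], [6, 7]].
Insert 4: 4 bumps 8 from row 1; 8 appends to row 2. P = [[1, 2, 3, 4, 9], [6, 7, 8]].
Insert 5: 5 bumps 9 from row 1; 9 appends to row 2. P = [[1, 2, 3, 4, 5], [6, 7, 8, 9]].

So P = [[1, 2, 3, 4, 5], [6, 7, 8, 9]], Q = [[1, 2, 3, 4, 5], [6, 7, 8, 9]].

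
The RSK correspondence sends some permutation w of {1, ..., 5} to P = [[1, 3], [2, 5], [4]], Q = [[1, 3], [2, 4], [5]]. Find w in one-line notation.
4 2 5 3 1

Reverse the RSK construction: for i from n down to 1, find the cell of Q containing i, remove the entry at that cell from P, and reverse-bump it up through P; the value ejected from row 1 is w(i).

Step i=5: Q has 5 at row 3, column 1; remove 4 from row 3 of P and reverse-bump: 4 enters row 2 and ejects 2; 2 enters row 1 and ejects 1. So w(5) = 1. P is now [[2, 3], [4, 5]].
Step i=4: Q has 4 at row 2, column 2; remove 5 from row 2 of P and reverse-bump: 5 enters row 1 and ejects 3. So w(4) = 3. P is now [[2, 5], [4]].
Step i=3: Q has 3 at row 1, column 2; remove that cell from P, ejecting 5. So w(3) = 5. P is now [[2], [4]].
Step i=2: Q has 2 at row 2, column 1; remove 4 from row 2 of P and reverse-bump: 4 enters row 1 and ejects 2. So w(2) = 2. P is now [[4]].
Step i=1: Q has 1 at row 1, column 1; remove that cell from P, ejecting 4. So w(1) = 4. P is now [].

So w = 4 2 5 3 1.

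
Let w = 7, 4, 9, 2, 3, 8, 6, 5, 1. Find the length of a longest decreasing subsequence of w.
5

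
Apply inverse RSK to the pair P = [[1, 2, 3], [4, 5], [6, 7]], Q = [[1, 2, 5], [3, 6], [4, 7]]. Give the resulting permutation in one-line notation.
1 6 4 2 7 5 3

Reverse the RSK construction: for i from n down to 1, find the cell of Q containing i, remove the entry at that cell from P, and reverse-bump it up through P; the value ejected from row 1 is w(i).

Step i=7: Q has 7 at row 3, column 2; remove 7 from row 3 of P and reverse-bump: 7 enters row 2 and ejects 5; 5 enters row 1 and ejects 3. So w(7) = 3. P is now [[1, 2, 5], [4, 7], [6]].
Step i=6: Q has 6 at row 2, column 2; remove 7 from row 2 of P and reverse-bump: 7 enters row 1 and ejects 5. So w(6) = 5. P is now [[1, 2, 7], [4], [6]].
Step i=5: Q has 5 at row 1, column 3; remove that cell from P, ejecting 7. So w(5) = 7. P is now [[1, 2], [4], [6]].
Step i=4: Q has 4 at row 3, column 1; remove 6 from row 3 of P and reverse-bump: 6 enters row 2 and ejects 4; 4 enters row 1 and ejects 2. So w(4) = 2. P is now [[1, 4], [6]].
Step i=3: Q has 3 at row 2, column 1; remove 6 from row 2 of P and reverse-bump: 6 enters row 1 and ejects 4. So w(3) = 4. P is now [[1, 6]].
Step i=2: Q has 2 at row 1, column 2; remove that cell from P, ejecting 6. So w(2) = 6. P is now [[1]].
Step i=1: Q has 1 at row 1, column 1; remove that cell from P, ejecting 1. So w(1) = 1. P is now [].

So w = 1 6 4 2 7 5 3.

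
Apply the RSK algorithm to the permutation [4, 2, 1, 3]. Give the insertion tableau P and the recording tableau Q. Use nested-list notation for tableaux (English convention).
Insert each entry of the permutation into P by Schensted row insertion, recording in Q the position of each new cell.

Insert 4: appended to row 1. P = [[4]], Q = [[1]].
Insert 2: 2 bumps 4 from row 1; 4 starts row 2. P = [[2], [4]], Q = [[1], [2]].
Insert 1: 1 bumps 2 from row 1; 2 bumps 4 from row 2; 4 starts row 3. P = [[1], [2], [4]], Q = [[1], [2], [3]].
Insert 3: appended to row 1. P = [[1, 3], [2], [4]], Q = [[1, 4], [2], [3]].

So P = [[1, 3], [2], [4]], Q = [[1, 4], [2], [3]].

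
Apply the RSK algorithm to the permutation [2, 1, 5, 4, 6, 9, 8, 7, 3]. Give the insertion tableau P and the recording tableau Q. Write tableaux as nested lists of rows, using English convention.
Insert each entry of the permutation into P by Schensted row insertion, recording in Q the position of each new cell.

After inserting 2: P = [[2]].
After inserting 1: P = [[1], [2]].
After inserting 5: P = [[1, 5], [2]].
After inserting 4: P = [[1, 4], [2, 5]].
After inserting 6: P = [[1, 4, 6], [2, 5]].
After inserting 9: P = [[1, 4, 6, 9], [2, 5]].
After inserting 8: P = [[1, 4, 6, 8], [2, 5, 9]].
After inserting 7: P = [[1, 4, 6, 7], [2, 5, 8], [9]].
After inserting 3: P = [[1, 3, 6, 7], [2, 4, 8], [5], [9]].

So P = [[1, 3, 6, 7], [2, 4, 8], [5], [9]], Q = [[1, 3, 5, 6], [2, 4, 7], [8], [9]].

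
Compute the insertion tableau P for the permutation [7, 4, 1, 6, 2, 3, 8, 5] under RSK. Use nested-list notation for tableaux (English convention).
Insert 7: appended to row 1. P = [[7]].
Insert 4: 4 bumps 7 from row 1; 7 starts row 2. P = [[4], [7]].
Insert 1: 1 bumps 4 from row 1; 4 bumps 7 from row 2; 7 starts row 3. P = [[1], [4], [7]].
Insert 6: appended to row 1. P = [[1, 6], [4], [7]].
Insert 2: 2 bumps 6 from row 1; 6 appends to row 2. P = [[1, 2], [4, 6], [7]].
Insert 3: appended to row 1. P = [[1, 2, 3], [4, 6], [7]].
Insert 8: appended to row 1. P = [[1, 2, 3, 8], [4, 6], [7]].
Insert 5: 5 bumps 8 from row 1; 8 appends to row 2. P = [[1, 2, 3, 5], [4, 6, 8], [7]].

So P = [[1, 2, 3, 5], [4, 6, 8], [7]].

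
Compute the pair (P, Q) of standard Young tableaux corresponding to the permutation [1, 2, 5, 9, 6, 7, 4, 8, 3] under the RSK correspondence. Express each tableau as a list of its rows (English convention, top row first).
Insert each entry of the permutation into P by Schensted row insertion, recording in Q the position of each new cell.

After inserting 1: P = [[1]].
After inserting 2: P = [[1, 2]].
After inserting 5: P = [[1, 2, 5]].
After inserting 9: P = [[1, 2, 5, 9]].
After inserting 6: P = [[1, 2, 5, 6], [9]].
After inserting 7: P = [[1, 2, 5, 6, 7], [9]].
After inserting 4: P = [[1, 2, 4, 6, 7], [5], [9]].
After inserting 8: P = [[1, 2, 4, 6, 7, 8], [5], [9]].
After inserting 3: P = [[1, 2, 3, 6, 7, 8], [4], [5], [9]].

So P = [[1, 2, 3, 6, 7, 8], [4], [5], [9]], Q = [[1, 2, 3, 4, 6, 8], [5], [7], [9]].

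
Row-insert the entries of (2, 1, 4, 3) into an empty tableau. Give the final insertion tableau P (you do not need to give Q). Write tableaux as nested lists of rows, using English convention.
P = [[1, 3], [2, 4]]

Insert 2: appended to row 1. P = [[2]].
Insert 1: 1 bumps 2 from row 1; 2 starts row 2. P = [[1], [2]].
Insert 4: appended to row 1. P = [[1, 4], [2]].
Insert 3: 3 bumps 4 from row 1; 4 appends to row 2. P = [[1, 3], [2, 4]].

So P = [[1, 3], [2, 4]].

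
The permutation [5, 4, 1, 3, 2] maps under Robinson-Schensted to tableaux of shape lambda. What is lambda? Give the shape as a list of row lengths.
RSK row insertion gives P = [[1, 2], [3], [4], [5]], which has shape [2, 1, 1, 1].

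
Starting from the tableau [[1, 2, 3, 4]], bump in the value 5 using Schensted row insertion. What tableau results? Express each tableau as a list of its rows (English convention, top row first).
5 is larger than every entry of row 1, so it is appended to row 1. The new tableau is [[1, 2, 3, 4, 5]].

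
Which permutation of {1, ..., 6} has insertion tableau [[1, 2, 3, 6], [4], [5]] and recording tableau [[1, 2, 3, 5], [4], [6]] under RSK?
Reverse the RSK construction: for i from n down to 1, find the cell of Q containing i, remove the entry at that cell from P, and reverse-bump it up through P; the value ejected from row 1 is w(i).

Step i=6: Q has 6 at row 3, column 1; remove 5 from row 3 of P and reverse-bump: 5 enters row 2 and ejects 4; 4 enters row 1 and ejects 3. So w(6) = 3. P is now [[1, 2, 4, 6], [5]].
Step i=5: Q has 5 at row 1, column 4; remove that cell from P, ejecting 6. So w(5) = 6. P is now [[1, 2, 4], [5]].
Step i=4: Q has 4 at row 2, column 1; remove 5 from row 2 of P and reverse-bump: 5 enters row 1 and ejects 4. So w(4) = 4. P is now [[1, 2, 5]].
Step i=3: Q has 3 at row 1, column 3; remove that cell from P, ejecting 5. So w(3) = 5. P is now [[1, 2]].
Step i=2: Q has 2 at row 1, column 2; remove that cell from P, ejecting 2. So w(2) = 2. P is now [[1]].
Step i=1: Q has 1 at row 1, column 1; remove that cell from P, ejecting 1. So w(1) = 1. P is now [].

So w = 1 2 5 4 6 3.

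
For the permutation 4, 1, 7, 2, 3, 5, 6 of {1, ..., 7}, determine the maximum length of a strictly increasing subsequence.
5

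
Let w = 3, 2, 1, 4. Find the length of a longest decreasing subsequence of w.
3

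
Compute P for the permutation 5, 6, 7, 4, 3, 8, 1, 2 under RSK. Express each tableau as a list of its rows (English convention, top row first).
P = [[1, 2, 7, 8], [3, 6], [4], [5]]

After inserting 5: P = [[5]].
After inserting 6: P = [[5, 6]].
After inserting 7: P = [[5, 6, 7]].
After inserting 4: P = [[4, 6, 7], [5]].
After inserting 3: P = [[3, 6, 7], [4], [5]].
After inserting 8: P = [[3, 6, 7, 8], [4], [5]].
After inserting 1: P = [[1, 6, 7, 8], [3], [4], [5]].
After inserting 2: P = [[1, 2, 7, 8], [3, 6], [4], [5]].

So P = [[1, 2, 7, 8], [3, 6], [4], [5]].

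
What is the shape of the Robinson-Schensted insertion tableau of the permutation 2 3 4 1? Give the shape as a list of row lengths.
Row-insert each entry into an empty tableau.

After inserting 2: P = [[2]].
After inserting 3: P = [[2, 3]].
After inserting 4: P = [[2, 3, 4]].
After inserting 1: P = [[1, 3, 4], [2]].

The final insertion tableau P = [[1, 3, 4], [2]] has shape [3, 1].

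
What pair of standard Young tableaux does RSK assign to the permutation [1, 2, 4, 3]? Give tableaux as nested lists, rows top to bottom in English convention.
P = [[1, 2, 3], [4]], Q = [[1, 2, 3], [4]]

Insert each entry of the permutation into P by Schensted row insertion, recording in Q the position of each new cell.

After inserting 1: P = [[1]].
After inserting 2: P = [[1, 2]].
After inserting 4: P = [[1, 2, 4]].
After inserting 3: P = [[1, 2, 3], [4]].

So P = [[1, 2, 3], [4]], Q = [[1, 2, 3], [4]].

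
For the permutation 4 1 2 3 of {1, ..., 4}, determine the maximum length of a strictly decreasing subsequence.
2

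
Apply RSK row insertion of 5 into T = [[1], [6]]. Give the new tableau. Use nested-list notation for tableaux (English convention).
[[1, 5], [6]]

5 is larger than every entry of row 1, so it is appended to row 1. The new tableau is [[1, 5], [6]].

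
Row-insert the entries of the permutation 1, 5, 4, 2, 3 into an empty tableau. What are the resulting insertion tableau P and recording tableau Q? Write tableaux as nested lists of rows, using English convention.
Insert each entry of the permutation into P by Schensted row insertion, recording in Q the position of each new cell.

After inserting 1: P = [[1]].
After inserting 5: P = [[1, 5]].
After inserting 4: P = [[1, 4], [5]].
After inserting 2: P = [[1, 2], [4], [5]].
After inserting 3: P = [[1, 2, 3], [4], [5]].

So P = [[1, 2, 3], [4], [5]], Q = [[1, 2, 5], [3], [4]].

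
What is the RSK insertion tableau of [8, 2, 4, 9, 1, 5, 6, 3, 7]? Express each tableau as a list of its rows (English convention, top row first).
P = [[1, 3, 5, 6, 7], [2, 4], [8, 9]]

Insert 8: appended to row 1. P = [[8]].
Insert 2: 2 bumps 8 from row 1; 8 starts row 2. P = [[2], [8]].
Insert 4: appended to row 1. P = [[2, 4], [8]].
Insert 9: appended to row 1. P = [[2, 4, 9], [8]].
Insert 1: 1 bumps 2 from row 1; 2 bumps 8 from row 2; 8 starts row 3. P = [[1, 4, 9], [2], [8]].
Insert 5: 5 bumps 9 from row 1; 9 appends to row 2. P = [[1, 4, 5], [2, 9], [8]].
Insert 6: appended to row 1. P = [[1, 4, 5, 6], [2, 9], [8]].
Insert 3: 3 bumps 4 from row 1; 4 bumps 9 from row 2; 9 appends to row 3. P = [[1, 3, 5, 6], [2, 4], [8, 9]].
Insert 7: appended to row 1. P = [[1, 3, 5, 6, 7], [2, 4], [8, 9]].

So P = [[1, 3, 5, 6, 7], [2, 4], [8, 9]].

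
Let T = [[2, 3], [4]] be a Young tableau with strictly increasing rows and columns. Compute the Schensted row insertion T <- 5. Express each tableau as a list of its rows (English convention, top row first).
5 is larger than every entry of row 1, so it is appended to row 1. The new tableau is [[2, 3, 5], [4]].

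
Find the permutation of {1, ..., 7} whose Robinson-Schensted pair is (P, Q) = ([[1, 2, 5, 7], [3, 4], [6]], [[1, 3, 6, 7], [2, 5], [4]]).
Reverse RSK: for i = n, n-1, ..., 1, locate i in Q, remove the corresponding corner cell from P, and reverse-bump its entry up through P; the value ejected from row 1 is w(i).

So w = 6 3 4 1 2 5 7.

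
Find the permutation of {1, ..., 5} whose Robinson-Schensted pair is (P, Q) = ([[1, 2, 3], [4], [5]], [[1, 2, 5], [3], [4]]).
1 5 4 2 3

Reverse the RSK construction: for i from n down to 1, find the cell of Q containing i, remove the entry at that cell from P, and reverse-bump it up through P; the value ejected from row 1 is w(i).

Step i=5: Q has 5 at row 1, column 3; remove that cell from P, ejecting 3. So w(5) = 3. P is now [[1, 2], [4], [5]].
Step i=4: Q has 4 at row 3, column 1; remove 5 from row 3 of P and reverse-bump: 5 enters row 2 and ejects 4; 4 enters row 1 and ejects 2. So w(4) = 2. P is now [[1, 4], [5]].
Step i=3: Q has 3 at row 2, column 1; remove 5 from row 2 of P and reverse-bump: 5 enters row 1 and ejects 4. So w(3) = 4. P is now [[1, 5]].
Step i=2: Q has 2 at row 1, column 2; remove that cell from P, ejecting 5. So w(2) = 5. P is now [[1]].
Step i=1: Q has 1 at row 1, column 1; remove that cell from P, ejecting 1. So w(1) = 1. P is now [].

So w = 1 5 4 2 3.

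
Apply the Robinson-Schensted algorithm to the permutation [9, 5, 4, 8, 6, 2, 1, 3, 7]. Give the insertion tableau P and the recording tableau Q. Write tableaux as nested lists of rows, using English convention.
Insert each entry of the permutation into P by Schensted row insertion, recording in Q the position of each new cell.

Insert 9: appended to row 1. P = [[9]], Q = [[1]].
Insert 5: 5 bumps 9 from row 1; 9 starts row 2. P = [[5], [9]], Q = [[1], [2]].
Insert 4: 4 bumps 5 from row 1; 5 bumps 9 from row 2; 9 starts row 3. P = [[4], [5], [9]], Q = [[1], [2], [3]].
Insert 8: appended to row 1. P = [[4, 8], [5], [9]], Q = [[1, 4], [2], [3]].
Insert 6: 6 bumps 8 from row 1; 8 appends to row 2. P = [[4, 6], [5, 8], [9]], Q = [[1, 4], [2, 5], [3]].
Insert 2: 2 bumps 4 from row 1; 4 bumps 5 from row 2; 5 bumps 9 from row 3; 9 starts row 4. P = [[2, 6], [4, 8], [5], [9]], Q = [[1, 4], [2, 5], [3], [6]].
Insert 1: 1 bumps 2 from row 1; 2 bumps 4 from row 2; 4 bumps 5 from row 3; 5 bumps 9 from row 4; 9 starts row 5. P = [[1, 6], [2, 8], [4], [5], [9]], Q = [[1, 4], [2, 5], [3], [6], [7]].
Insert 3: 3 bumps 6 from row 1; 6 bumps 8 from row 2; 8 appends to row 3. P = [[1, 3], [2, 6], [4, 8], [5], [9]], Q = [[1, 4], [2, 5], [3, 8], [6], [7]].
Insert 7: appended to row 1. P = [[1, 3, 7], [2, 6], [4, 8], [5], [9]], Q = [[1, 4, 9], [2, 5], [3, 8], [6], [7]].

So P = [[1, 3, 7], [2, 6], [4, 8], [5], [9]], Q = [[1, 4, 9], [2, 5], [3, 8], [6], [7]].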